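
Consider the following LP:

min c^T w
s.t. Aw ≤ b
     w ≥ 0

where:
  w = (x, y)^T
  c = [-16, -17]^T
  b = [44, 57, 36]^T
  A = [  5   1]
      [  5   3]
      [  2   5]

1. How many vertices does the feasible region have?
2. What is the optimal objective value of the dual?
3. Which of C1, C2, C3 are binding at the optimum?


1. 4
2. -196
3. C1, C3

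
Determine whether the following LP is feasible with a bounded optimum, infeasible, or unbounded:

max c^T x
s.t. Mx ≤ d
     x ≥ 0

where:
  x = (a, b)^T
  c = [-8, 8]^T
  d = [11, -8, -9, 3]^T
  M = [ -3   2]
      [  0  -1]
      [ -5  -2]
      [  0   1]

Infeasible (no feasible solution exists)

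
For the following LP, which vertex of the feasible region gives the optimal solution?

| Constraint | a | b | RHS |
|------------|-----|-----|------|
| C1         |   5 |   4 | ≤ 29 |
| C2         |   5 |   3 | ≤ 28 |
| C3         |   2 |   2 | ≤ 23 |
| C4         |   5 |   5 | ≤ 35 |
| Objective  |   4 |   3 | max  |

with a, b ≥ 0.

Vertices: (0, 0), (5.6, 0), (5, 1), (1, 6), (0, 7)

Evaluate the objective at each vertex of the feasible region:
  z(0, 0) = 0
  z(5.6, 0) = 22.4
  z(5, 1) = 23  ←
  z(1, 6) = 22
  z(0, 7) = 21
The maximum is at a = 5, b = 1.

(5, 1)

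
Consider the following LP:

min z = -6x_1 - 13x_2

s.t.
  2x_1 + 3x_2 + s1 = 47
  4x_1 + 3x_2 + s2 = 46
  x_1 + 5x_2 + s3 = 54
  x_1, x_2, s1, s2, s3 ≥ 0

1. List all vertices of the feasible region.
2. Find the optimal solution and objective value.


1. (0, 0), (11.5, 0), (4, 10), (0, 10.8)
2. x_1 = 4, x_2 = 10, z = -154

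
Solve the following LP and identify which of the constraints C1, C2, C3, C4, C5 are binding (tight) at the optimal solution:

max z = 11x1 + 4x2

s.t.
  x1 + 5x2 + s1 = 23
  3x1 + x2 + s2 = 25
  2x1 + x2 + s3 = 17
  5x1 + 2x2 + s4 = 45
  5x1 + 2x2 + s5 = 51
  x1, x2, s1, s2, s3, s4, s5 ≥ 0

At x1 = 8, x2 = 1, compute slack b - a·x for each constraint:
  C1: 23 − 13 = 10  (slack)
  C2: 25 − 25 = 0  (binding)
  C3: 17 − 17 = 0  (binding)
  C4: 45 − 42 = 3  (slack)
  C5: 51 − 42 = 9  (slack)

Optimal: x1 = 8, x2 = 1
Binding: C2, C3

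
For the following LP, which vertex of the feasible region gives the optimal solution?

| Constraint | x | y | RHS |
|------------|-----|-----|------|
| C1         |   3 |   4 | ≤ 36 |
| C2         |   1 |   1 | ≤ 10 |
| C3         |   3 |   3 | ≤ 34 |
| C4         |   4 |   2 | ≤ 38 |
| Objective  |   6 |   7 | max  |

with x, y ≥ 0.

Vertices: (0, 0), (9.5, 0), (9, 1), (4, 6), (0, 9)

Evaluate the objective at each vertex of the feasible region:
  z(0, 0) = 0
  z(9.5, 0) = 57
  z(9, 1) = 61
  z(4, 6) = 66  ←
  z(0, 9) = 63
The maximum is at x = 4, y = 6.

(4, 6)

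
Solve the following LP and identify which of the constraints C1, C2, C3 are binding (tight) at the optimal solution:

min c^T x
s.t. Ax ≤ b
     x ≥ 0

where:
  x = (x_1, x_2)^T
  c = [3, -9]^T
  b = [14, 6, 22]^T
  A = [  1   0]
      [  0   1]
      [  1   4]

At x_1 = 0, x_2 = 5.5, compute slack b - a·x for each constraint:
  C1: 14 − 0 = 14  (slack)
  C2: 6 − 5.5 = 0.5  (slack)
  C3: 22 − 22 = 0  (binding)

Optimal: x_1 = 0, x_2 = 5.5
Binding: C3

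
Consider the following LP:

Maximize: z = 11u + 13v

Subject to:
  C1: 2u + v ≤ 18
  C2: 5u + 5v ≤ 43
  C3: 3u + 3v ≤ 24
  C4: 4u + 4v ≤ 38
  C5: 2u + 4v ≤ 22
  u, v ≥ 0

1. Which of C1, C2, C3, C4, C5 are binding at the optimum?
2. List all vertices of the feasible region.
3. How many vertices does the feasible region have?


1. C3, C5
2. (0, 0), (8, 0), (5, 3), (0, 5.5)
3. 4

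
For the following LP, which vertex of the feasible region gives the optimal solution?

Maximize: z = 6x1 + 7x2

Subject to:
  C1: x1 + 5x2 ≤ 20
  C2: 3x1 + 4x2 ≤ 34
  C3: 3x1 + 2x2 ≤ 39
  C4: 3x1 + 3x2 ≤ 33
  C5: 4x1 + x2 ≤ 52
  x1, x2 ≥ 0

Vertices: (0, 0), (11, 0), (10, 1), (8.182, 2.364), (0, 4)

Evaluate the objective at each vertex of the feasible region:
  z(0, 0) = 0
  z(11, 0) = 66
  z(10, 1) = 67  ←
  z(8.182, 2.364) = 65.64
  z(0, 4) = 28
The maximum is at x1 = 10, x2 = 1.

(10, 1)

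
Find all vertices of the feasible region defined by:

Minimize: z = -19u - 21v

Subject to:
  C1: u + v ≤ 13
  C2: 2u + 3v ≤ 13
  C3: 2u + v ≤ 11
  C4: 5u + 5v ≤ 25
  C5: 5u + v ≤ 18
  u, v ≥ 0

(0, 0), (3.6, 0), (3.25, 1.75), (2, 3), (0, 4.333)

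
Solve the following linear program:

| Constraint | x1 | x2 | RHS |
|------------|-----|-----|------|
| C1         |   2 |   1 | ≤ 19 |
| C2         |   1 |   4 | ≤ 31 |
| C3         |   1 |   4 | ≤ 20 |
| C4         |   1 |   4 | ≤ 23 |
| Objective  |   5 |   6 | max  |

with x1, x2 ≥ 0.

Evaluate the objective at each vertex of the feasible region:
  z(0, 0) = 0
  z(9.5, 0) = 47.5
  z(8, 3) = 58  ←
  z(0, 5) = 30
The maximum is at x1 = 8, x2 = 3.

x1 = 8, x2 = 3, z = 58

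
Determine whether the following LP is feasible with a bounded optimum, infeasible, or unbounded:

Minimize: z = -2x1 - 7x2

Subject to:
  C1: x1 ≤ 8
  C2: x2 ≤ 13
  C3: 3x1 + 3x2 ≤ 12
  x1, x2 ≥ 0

Feasible with a bounded optimal solution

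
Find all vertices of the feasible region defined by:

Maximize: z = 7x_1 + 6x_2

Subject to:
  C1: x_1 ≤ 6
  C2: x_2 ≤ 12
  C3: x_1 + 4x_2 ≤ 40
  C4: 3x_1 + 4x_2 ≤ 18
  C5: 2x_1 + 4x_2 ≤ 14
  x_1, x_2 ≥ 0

(0, 0), (6, 0), (4, 1.5), (0, 3.5)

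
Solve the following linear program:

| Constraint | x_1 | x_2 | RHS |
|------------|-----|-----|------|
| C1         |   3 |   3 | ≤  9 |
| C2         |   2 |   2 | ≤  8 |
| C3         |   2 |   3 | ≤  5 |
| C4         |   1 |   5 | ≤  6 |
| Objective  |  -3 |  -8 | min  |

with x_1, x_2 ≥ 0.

Evaluate the objective at each vertex of the feasible region:
  z(0, 0) = 0
  z(2.5, 0) = -7.5
  z(1, 1) = -11  ←
  z(0, 1.2) = -9.6
The minimum is at x_1 = 1, x_2 = 1.

x_1 = 1, x_2 = 1, z = -11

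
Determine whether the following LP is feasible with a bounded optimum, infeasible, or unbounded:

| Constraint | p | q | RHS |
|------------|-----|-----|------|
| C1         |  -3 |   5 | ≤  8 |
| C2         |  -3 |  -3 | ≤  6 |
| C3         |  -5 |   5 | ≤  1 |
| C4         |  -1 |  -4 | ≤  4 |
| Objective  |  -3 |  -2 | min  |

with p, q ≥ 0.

Unbounded (objective can decrease without bound)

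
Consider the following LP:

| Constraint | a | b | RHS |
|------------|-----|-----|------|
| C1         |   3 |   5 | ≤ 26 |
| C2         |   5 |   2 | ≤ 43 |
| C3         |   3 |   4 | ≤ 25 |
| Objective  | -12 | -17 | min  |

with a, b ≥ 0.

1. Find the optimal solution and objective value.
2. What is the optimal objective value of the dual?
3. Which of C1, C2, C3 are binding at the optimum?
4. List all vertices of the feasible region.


1. a = 7, b = 1, z = -101
2. -101
3. C1, C3
4. (0, 0), (8.333, 0), (7, 1), (0, 5.2)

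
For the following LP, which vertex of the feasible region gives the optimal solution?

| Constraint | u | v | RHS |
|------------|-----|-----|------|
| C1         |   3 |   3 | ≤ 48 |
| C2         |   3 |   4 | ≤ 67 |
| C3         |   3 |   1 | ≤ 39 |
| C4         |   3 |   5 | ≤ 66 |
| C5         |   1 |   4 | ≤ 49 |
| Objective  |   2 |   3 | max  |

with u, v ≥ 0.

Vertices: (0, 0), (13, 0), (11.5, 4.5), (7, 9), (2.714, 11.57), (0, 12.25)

Evaluate the objective at each vertex of the feasible region:
  z(0, 0) = 0
  z(13, 0) = 26
  z(11.5, 4.5) = 36.5
  z(7, 9) = 41  ←
  z(2.714, 11.57) = 40.14
  z(0, 12.25) = 36.75
The maximum is at u = 7, v = 9.

(7, 9)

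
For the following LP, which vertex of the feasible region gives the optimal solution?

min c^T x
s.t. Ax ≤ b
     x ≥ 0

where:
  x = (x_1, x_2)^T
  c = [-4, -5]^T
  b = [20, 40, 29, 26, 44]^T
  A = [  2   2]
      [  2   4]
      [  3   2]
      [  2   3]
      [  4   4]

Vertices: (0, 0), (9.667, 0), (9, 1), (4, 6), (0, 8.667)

Evaluate the objective at each vertex of the feasible region:
  z(0, 0) = 0
  z(9.667, 0) = -38.67
  z(9, 1) = -41
  z(4, 6) = -46  ←
  z(0, 8.667) = -43.33
The minimum is at x_1 = 4, x_2 = 6.

(4, 6)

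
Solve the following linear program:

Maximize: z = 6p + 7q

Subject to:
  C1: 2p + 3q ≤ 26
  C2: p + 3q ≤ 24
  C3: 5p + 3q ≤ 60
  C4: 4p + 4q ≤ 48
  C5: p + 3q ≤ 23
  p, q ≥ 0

Evaluate the objective at each vertex of the feasible region:
  z(0, 0) = 0
  z(12, 0) = 72
  z(10, 2) = 74  ←
  z(3, 6.667) = 64.67
  z(0, 7.667) = 53.67
The maximum is at p = 10, q = 2.

p = 10, q = 2, z = 74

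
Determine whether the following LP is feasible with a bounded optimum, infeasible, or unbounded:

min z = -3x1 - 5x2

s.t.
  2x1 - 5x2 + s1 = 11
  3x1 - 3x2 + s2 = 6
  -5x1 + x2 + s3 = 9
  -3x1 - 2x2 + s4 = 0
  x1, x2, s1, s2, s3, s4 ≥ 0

Unbounded (objective can decrease without bound)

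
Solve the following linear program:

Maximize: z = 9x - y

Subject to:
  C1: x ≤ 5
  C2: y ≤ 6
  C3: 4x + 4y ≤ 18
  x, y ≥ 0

Evaluate the objective at each vertex of the feasible region:
  z(0, 0) = 0
  z(4.5, 0) = 40.5  ←
  z(0, 4.5) = -4.5
The maximum is at x = 4.5, y = 0.

x = 4.5, y = 0, z = 40.5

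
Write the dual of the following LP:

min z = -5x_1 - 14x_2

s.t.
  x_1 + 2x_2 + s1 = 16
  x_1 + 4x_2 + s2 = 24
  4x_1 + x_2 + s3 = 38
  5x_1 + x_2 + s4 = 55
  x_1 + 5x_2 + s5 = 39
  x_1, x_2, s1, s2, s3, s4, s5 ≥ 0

Primal min cᵀx s.t. Ax ≤ b, x ≥ 0  →  Dual max −bᵀy s.t. Aᵀy ≥ −c, y ≥ 0.

Maximize: z = -16y1 - 24y2 - 38y3 - 55y4 - 39y5

Subject to:
  y1 + y2 + 4y3 + 5y4 + y5 ≥ 5
  2y1 + 4y2 + y3 + y4 + 5y5 ≥ 14
  y1, y2, y3, y4, y5 ≥ 0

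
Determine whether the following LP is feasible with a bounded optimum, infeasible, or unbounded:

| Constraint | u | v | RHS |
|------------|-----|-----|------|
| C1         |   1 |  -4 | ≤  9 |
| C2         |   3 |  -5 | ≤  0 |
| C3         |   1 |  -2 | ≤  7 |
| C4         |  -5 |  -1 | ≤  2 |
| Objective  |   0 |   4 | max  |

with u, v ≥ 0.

Unbounded (objective can increase without bound)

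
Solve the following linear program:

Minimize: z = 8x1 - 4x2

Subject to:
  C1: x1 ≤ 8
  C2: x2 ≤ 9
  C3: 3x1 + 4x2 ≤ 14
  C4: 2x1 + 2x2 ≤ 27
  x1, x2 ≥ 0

Evaluate the objective at each vertex of the feasible region:
  z(0, 0) = 0
  z(4.667, 0) = 37.33
  z(0, 3.5) = -14  ←
The minimum is at x1 = 0, x2 = 3.5.

x1 = 0, x2 = 3.5, z = -14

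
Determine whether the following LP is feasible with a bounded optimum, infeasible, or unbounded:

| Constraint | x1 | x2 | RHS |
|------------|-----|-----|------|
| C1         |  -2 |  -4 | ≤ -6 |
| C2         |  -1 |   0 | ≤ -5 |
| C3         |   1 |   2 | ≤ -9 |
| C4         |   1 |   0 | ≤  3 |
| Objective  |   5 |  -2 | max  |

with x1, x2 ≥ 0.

Infeasible (no feasible solution exists)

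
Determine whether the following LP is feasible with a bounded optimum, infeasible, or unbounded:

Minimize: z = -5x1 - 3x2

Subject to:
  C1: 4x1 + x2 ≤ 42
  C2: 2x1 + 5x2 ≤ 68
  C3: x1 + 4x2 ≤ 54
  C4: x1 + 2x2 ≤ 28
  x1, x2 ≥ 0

Feasible with a bounded optimal solution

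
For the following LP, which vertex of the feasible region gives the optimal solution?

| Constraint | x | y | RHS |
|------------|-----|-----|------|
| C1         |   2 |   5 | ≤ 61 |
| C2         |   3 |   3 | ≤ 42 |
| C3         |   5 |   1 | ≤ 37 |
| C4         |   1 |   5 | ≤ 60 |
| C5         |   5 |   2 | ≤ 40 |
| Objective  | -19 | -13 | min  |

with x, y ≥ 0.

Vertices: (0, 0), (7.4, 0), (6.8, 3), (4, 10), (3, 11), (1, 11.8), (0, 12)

Evaluate the objective at each vertex of the feasible region:
  z(0, 0) = 0
  z(7.4, 0) = -140.6
  z(6.8, 3) = -168.2
  z(4, 10) = -206  ←
  z(3, 11) = -200
  z(1, 11.8) = -172.4
  z(0, 12) = -156
The minimum is at x = 4, y = 10.

(4, 10)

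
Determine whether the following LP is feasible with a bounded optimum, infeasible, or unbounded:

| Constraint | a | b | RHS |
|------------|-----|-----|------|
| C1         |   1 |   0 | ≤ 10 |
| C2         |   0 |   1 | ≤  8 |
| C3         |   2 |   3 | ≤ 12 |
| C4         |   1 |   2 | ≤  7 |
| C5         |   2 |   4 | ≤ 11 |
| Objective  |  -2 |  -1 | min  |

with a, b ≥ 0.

Feasible with a bounded optimal solution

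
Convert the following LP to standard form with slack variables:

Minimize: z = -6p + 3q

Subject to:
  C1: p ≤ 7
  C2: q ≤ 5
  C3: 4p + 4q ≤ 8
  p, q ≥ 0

min z = -6p + 3q

s.t.
  p + s1 = 7
  q + s2 = 5
  4p + 4q + s3 = 8
  p, q, s1, s2, s3 ≥ 0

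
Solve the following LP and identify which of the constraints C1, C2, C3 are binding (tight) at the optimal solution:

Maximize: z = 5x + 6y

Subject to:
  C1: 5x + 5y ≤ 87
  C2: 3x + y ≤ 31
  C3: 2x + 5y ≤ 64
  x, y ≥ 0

At x = 7, y = 10, compute slack b - a·x for each constraint:
  C1: 87 − 85 = 2  (slack)
  C2: 31 − 31 = 0  (binding)
  C3: 64 − 64 = 0  (binding)

Optimal: x = 7, y = 10
Binding: C2, C3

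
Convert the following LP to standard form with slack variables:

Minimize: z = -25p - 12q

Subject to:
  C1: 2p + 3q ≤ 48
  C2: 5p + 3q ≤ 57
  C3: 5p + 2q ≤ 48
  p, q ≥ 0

min z = -25p - 12q

s.t.
  2p + 3q + s1 = 48
  5p + 3q + s2 = 57
  5p + 2q + s3 = 48
  p, q, s1, s2, s3 ≥ 0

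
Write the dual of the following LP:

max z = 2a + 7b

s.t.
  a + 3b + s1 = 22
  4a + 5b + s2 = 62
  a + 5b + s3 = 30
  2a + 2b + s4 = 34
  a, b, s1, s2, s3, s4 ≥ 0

Primal max cᵀx s.t. Ax ≤ b, x ≥ 0  →  Dual min bᵀy s.t. Aᵀy ≥ c, y ≥ 0.

Minimize: z = 22y1 + 62y2 + 30y3 + 34y4

Subject to:
  y1 + 4y2 + y3 + 2y4 ≥ 2
  3y1 + 5y2 + 5y3 + 2y4 ≥ 7
  y1, y2, y3, y4 ≥ 0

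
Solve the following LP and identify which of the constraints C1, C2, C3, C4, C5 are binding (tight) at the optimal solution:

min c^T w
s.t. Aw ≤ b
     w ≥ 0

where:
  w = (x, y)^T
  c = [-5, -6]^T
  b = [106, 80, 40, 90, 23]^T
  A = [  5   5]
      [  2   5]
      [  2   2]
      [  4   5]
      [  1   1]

At x = 10, y = 10, compute slack b - a·x for each constraint:
  C1: 106 − 100 = 6  (slack)
  C2: 80 − 70 = 10  (slack)
  C3: 40 − 40 = 0  (binding)
  C4: 90 − 90 = 0  (binding)
  C5: 23 − 20 = 3  (slack)

Optimal: x = 10, y = 10
Binding: C3, C4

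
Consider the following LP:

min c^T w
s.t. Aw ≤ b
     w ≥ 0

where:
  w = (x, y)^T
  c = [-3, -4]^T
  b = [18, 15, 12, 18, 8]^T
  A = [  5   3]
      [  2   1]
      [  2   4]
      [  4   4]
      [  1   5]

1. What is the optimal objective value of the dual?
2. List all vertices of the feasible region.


1. -13
2. (0, 0), (3.6, 0), (3, 1), (0, 1.6)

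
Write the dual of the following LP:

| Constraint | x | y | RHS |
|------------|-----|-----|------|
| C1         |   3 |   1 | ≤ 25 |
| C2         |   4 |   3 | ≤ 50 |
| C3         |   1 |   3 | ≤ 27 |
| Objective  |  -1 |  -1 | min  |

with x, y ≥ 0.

Primal min cᵀx s.t. Ax ≤ b, x ≥ 0  →  Dual max −bᵀy s.t. Aᵀy ≥ −c, y ≥ 0.

Maximize: z = -25y1 - 50y2 - 27y3

Subject to:
  3y1 + 4y2 + y3 ≥ 1
  y1 + 3y2 + 3y3 ≥ 1
  y1, y2, y3 ≥ 0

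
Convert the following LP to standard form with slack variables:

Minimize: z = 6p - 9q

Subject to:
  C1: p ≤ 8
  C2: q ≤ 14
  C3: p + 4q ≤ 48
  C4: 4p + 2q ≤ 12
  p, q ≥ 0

min z = 6p - 9q

s.t.
  p + s1 = 8
  q + s2 = 14
  p + 4q + s3 = 48
  4p + 2q + s4 = 12
  p, q, s1, s2, s3, s4 ≥ 0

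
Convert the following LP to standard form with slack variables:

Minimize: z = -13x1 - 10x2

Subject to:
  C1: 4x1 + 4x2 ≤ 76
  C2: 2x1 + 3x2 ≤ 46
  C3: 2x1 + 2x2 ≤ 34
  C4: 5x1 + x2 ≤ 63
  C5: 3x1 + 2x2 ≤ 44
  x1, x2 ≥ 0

min z = -13x1 - 10x2

s.t.
  4x1 + 4x2 + s1 = 76
  2x1 + 3x2 + s2 = 46
  2x1 + 2x2 + s3 = 34
  5x1 + x2 + s4 = 63
  3x1 + 2x2 + s5 = 44
  x1, x2, s1, s2, s3, s4, s5 ≥ 0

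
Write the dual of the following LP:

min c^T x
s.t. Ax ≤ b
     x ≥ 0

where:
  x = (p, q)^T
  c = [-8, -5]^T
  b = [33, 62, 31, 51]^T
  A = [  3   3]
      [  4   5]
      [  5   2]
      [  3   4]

Primal min cᵀx s.t. Ax ≤ b, x ≥ 0  →  Dual max −bᵀy s.t. Aᵀy ≥ −c, y ≥ 0.

Maximize: z = -33y1 - 62y2 - 31y3 - 51y4

Subject to:
  3y1 + 4y2 + 5y3 + 3y4 ≥ 8
  3y1 + 5y2 + 2y3 + 4y4 ≥ 5
  y1, y2, y3, y4 ≥ 0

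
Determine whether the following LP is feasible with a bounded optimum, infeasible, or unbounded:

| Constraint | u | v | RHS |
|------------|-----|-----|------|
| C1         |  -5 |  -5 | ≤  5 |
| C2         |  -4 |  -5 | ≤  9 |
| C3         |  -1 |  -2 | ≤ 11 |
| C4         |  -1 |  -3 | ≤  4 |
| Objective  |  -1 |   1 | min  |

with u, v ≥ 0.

Unbounded (objective can decrease without bound)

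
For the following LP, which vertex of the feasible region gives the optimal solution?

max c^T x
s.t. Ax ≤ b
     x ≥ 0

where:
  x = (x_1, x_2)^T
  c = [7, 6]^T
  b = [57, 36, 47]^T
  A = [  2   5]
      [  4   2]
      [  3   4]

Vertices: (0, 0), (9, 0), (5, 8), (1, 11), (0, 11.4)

Evaluate the objective at each vertex of the feasible region:
  z(0, 0) = 0
  z(9, 0) = 63
  z(5, 8) = 83  ←
  z(1, 11) = 73
  z(0, 11.4) = 68.4
The maximum is at x_1 = 5, x_2 = 8.

(5, 8)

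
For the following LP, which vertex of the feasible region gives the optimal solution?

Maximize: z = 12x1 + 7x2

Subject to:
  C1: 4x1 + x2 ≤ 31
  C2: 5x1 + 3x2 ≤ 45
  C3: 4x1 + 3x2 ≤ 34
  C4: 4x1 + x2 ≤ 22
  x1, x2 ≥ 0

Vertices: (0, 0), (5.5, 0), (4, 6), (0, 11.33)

Evaluate the objective at each vertex of the feasible region:
  z(0, 0) = 0
  z(5.5, 0) = 66
  z(4, 6) = 90  ←
  z(0, 11.33) = 79.33
The maximum is at x1 = 4, x2 = 6.

(4, 6)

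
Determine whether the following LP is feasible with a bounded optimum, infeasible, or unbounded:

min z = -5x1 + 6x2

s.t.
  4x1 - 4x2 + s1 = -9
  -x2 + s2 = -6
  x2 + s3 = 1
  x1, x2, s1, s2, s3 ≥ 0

Infeasible (no feasible solution exists)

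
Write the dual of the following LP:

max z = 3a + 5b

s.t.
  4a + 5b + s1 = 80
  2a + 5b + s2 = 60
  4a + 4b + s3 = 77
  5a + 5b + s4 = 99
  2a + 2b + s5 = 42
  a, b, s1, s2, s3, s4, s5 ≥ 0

Primal max cᵀx s.t. Ax ≤ b, x ≥ 0  →  Dual min bᵀy s.t. Aᵀy ≥ c, y ≥ 0.

Minimize: z = 80y1 + 60y2 + 77y3 + 99y4 + 42y5

Subject to:
  4y1 + 2y2 + 4y3 + 5y4 + 2y5 ≥ 3
  5y1 + 5y2 + 4y3 + 5y4 + 2y5 ≥ 5
  y1, y2, y3, y4, y5 ≥ 0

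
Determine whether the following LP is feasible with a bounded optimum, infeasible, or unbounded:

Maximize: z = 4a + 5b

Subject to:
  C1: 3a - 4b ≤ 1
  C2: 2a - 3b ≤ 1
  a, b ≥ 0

Unbounded (objective can increase without bound)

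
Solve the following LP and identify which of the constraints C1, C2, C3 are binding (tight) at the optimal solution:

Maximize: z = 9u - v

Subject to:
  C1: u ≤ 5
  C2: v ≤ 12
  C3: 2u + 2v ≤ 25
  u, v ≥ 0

At u = 5, v = 0, compute slack b - a·x for each constraint:
  C1: 5 − 5 = 0  (binding)
  C2: 12 − 0 = 12  (slack)
  C3: 25 − 10 = 15  (slack)

Optimal: u = 5, v = 0
Binding: C1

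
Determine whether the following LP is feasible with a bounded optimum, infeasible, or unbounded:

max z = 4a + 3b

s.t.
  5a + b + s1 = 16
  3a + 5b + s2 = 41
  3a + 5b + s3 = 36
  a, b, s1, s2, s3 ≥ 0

Feasible with a bounded optimal solution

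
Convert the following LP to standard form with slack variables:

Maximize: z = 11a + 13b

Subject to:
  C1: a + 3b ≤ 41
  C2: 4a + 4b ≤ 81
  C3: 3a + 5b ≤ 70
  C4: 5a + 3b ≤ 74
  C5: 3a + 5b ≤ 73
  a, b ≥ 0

max z = 11a + 13b

s.t.
  a + 3b + s1 = 41
  4a + 4b + s2 = 81
  3a + 5b + s3 = 70
  5a + 3b + s4 = 74
  3a + 5b + s5 = 73
  a, b, s1, s2, s3, s4, s5 ≥ 0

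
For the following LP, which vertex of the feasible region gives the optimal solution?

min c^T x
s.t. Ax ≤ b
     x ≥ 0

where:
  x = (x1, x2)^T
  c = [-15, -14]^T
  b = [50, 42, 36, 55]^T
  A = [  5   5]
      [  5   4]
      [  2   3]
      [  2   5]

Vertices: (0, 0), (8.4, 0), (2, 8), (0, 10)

Evaluate the objective at each vertex of the feasible region:
  z(0, 0) = 0
  z(8.4, 0) = -126
  z(2, 8) = -142  ←
  z(0, 10) = -140
The minimum is at x1 = 2, x2 = 8.

(2, 8)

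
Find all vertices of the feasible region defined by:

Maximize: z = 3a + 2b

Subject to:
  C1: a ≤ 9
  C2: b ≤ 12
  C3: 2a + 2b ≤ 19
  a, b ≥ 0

(0, 0), (9, 0), (9, 0.5), (0, 9.5)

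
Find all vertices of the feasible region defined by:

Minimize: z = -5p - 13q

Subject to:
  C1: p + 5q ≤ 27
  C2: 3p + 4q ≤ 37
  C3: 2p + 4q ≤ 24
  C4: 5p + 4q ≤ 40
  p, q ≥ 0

(0, 0), (8, 0), (5.333, 3.333), (2, 5), (0, 5.4)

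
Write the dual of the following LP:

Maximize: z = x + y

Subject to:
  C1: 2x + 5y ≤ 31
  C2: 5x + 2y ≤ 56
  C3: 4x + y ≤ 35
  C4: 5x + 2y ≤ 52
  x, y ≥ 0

Primal max cᵀx s.t. Ax ≤ b, x ≥ 0  →  Dual min bᵀy s.t. Aᵀy ≥ c, y ≥ 0.

Minimize: z = 31y1 + 56y2 + 35y3 + 52y4

Subject to:
  2y1 + 5y2 + 4y3 + 5y4 ≥ 1
  5y1 + 2y2 + y3 + 2y4 ≥ 1
  y1, y2, y3, y4 ≥ 0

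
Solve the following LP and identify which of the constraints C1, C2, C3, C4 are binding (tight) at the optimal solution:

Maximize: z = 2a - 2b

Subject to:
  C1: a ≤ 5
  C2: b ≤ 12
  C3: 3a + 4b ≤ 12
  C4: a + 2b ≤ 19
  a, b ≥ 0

At a = 4, b = 0, compute slack b - a·x for each constraint:
  C1: 5 − 4 = 1  (slack)
  C2: 12 − 0 = 12  (slack)
  C3: 12 − 12 = 0  (binding)
  C4: 19 − 4 = 15  (slack)

Optimal: a = 4, b = 0
Binding: C3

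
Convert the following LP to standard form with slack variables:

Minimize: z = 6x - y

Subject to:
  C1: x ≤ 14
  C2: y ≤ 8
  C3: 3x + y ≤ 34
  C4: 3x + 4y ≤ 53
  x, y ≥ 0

min z = 6x - y

s.t.
  x + s1 = 14
  y + s2 = 8
  3x + y + s3 = 34
  3x + 4y + s4 = 53
  x, y, s1, s2, s3, s4 ≥ 0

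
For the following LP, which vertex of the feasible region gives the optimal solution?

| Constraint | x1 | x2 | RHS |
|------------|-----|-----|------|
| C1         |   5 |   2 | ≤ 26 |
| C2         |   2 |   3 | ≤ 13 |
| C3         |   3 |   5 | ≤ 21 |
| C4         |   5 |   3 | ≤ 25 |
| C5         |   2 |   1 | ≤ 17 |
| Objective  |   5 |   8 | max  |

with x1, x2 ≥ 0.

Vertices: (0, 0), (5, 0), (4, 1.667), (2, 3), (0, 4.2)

Evaluate the objective at each vertex of the feasible region:
  z(0, 0) = 0
  z(5, 0) = 25
  z(4, 1.667) = 33.33
  z(2, 3) = 34  ←
  z(0, 4.2) = 33.6
The maximum is at x1 = 2, x2 = 3.

(2, 3)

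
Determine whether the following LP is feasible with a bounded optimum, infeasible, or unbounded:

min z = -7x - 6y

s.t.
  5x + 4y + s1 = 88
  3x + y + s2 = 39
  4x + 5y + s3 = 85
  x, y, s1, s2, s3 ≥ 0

Feasible with a bounded optimal solution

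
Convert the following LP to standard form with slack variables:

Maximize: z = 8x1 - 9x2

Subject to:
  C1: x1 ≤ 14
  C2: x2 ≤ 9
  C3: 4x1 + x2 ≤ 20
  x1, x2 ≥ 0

max z = 8x1 - 9x2

s.t.
  x1 + s1 = 14
  x2 + s2 = 9
  4x1 + x2 + s3 = 20
  x1, x2, s1, s2, s3 ≥ 0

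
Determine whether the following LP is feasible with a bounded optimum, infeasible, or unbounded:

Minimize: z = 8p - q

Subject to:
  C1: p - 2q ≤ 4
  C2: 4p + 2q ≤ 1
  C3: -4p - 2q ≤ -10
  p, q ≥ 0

Infeasible (no feasible solution exists)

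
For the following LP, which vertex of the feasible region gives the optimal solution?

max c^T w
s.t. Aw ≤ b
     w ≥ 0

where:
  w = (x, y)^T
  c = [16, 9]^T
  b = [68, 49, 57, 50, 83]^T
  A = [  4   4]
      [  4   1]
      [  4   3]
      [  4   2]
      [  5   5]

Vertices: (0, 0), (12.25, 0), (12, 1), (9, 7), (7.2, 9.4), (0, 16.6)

Evaluate the objective at each vertex of the feasible region:
  z(0, 0) = 0
  z(12.25, 0) = 196
  z(12, 1) = 201
  z(9, 7) = 207  ←
  z(7.2, 9.4) = 199.8
  z(0, 16.6) = 149.4
The maximum is at x = 9, y = 7.

(9, 7)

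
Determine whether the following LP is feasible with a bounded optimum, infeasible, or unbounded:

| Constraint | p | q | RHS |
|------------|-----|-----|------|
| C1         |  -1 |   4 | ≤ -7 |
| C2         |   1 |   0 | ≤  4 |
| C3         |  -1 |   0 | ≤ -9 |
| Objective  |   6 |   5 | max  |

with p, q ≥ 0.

Infeasible (no feasible solution exists)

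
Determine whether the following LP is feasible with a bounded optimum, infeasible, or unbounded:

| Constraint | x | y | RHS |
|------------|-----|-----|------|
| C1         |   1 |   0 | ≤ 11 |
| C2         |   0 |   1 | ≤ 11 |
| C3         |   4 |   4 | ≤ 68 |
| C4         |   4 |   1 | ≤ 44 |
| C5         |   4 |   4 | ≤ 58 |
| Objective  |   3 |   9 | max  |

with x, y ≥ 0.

Feasible with a bounded optimal solution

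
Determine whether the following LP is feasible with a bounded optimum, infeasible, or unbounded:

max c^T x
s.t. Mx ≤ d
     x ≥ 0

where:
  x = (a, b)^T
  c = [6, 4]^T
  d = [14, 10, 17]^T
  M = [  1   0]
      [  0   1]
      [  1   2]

Feasible with a bounded optimal solution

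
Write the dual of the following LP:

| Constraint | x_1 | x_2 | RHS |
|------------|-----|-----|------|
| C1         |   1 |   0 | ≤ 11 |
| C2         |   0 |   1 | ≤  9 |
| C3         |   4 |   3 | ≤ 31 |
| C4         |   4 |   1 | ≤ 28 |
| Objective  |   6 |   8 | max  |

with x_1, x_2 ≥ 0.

Primal max cᵀx s.t. Ax ≤ b, x ≥ 0  →  Dual min bᵀy s.t. Aᵀy ≥ c, y ≥ 0.

Minimize: z = 11y1 + 9y2 + 31y3 + 28y4

Subject to:
  y1 + 4y3 + 4y4 ≥ 6
  y2 + 3y3 + y4 ≥ 8
  y1, y2, y3, y4 ≥ 0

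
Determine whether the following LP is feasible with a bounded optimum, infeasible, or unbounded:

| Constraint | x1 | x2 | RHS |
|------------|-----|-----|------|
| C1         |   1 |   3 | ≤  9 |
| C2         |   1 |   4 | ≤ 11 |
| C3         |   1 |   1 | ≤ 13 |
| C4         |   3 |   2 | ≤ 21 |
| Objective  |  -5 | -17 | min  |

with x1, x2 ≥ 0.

Feasible with a bounded optimal solution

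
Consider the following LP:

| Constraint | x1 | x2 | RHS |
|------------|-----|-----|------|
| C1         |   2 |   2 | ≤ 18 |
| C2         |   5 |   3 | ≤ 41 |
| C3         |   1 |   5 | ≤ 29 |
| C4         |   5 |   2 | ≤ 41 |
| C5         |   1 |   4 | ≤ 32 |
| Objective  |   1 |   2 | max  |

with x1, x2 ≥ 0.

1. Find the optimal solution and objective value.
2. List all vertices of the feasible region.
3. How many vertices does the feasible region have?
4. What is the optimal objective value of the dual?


1. x1 = 4, x2 = 5, z = 14
2. (0, 0), (8.2, 0), (7, 2), (4, 5), (0, 5.8)
3. 5
4. 14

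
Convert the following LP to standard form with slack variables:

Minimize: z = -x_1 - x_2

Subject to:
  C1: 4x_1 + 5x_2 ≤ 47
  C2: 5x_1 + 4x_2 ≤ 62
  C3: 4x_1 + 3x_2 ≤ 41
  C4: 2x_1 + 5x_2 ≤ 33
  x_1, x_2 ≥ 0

min z = -x_1 - x_2

s.t.
  4x_1 + 5x_2 + s1 = 47
  5x_1 + 4x_2 + s2 = 62
  4x_1 + 3x_2 + s3 = 41
  2x_1 + 5x_2 + s4 = 33
  x_1, x_2, s1, s2, s3, s4 ≥ 0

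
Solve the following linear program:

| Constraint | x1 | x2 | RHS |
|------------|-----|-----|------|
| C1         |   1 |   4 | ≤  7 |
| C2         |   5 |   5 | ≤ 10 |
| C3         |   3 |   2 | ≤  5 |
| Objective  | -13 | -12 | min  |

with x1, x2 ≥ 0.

Evaluate the objective at each vertex of the feasible region:
  z(0, 0) = 0
  z(1.667, 0) = -21.67
  z(1, 1) = -25  ←
  z(0.3333, 1.667) = -24.33
  z(0, 1.75) = -21
The minimum is at x1 = 1, x2 = 1.

x1 = 1, x2 = 1, z = -25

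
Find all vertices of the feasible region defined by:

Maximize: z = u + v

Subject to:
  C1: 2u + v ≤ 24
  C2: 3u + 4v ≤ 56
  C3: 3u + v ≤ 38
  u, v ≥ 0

(0, 0), (12, 0), (8, 8), (0, 14)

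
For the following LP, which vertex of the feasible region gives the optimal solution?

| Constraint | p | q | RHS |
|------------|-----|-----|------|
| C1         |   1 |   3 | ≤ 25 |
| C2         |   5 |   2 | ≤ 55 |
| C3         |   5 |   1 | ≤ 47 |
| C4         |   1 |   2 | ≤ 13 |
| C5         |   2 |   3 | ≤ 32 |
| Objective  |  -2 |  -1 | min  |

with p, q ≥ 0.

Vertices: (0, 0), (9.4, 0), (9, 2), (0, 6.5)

Evaluate the objective at each vertex of the feasible region:
  z(0, 0) = 0
  z(9.4, 0) = -18.8
  z(9, 2) = -20  ←
  z(0, 6.5) = -6.5
The minimum is at p = 9, q = 2.

(9, 2)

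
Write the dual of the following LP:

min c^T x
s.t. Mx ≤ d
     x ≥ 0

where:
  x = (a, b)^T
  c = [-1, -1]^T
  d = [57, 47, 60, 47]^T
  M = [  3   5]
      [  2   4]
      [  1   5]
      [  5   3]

Primal min cᵀx s.t. Ax ≤ b, x ≥ 0  →  Dual max −bᵀy s.t. Aᵀy ≥ −c, y ≥ 0.

Maximize: z = -57y1 - 47y2 - 60y3 - 47y4

Subject to:
  3y1 + 2y2 + y3 + 5y4 ≥ 1
  5y1 + 4y2 + 5y3 + 3y4 ≥ 1
  y1, y2, y3, y4 ≥ 0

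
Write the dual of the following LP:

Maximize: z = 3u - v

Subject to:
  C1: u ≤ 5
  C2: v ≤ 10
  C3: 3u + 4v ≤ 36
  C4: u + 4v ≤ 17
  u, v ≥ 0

Primal max cᵀx s.t. Ax ≤ b, x ≥ 0  →  Dual min bᵀy s.t. Aᵀy ≥ c, y ≥ 0.

Minimize: z = 5y1 + 10y2 + 36y3 + 17y4

Subject to:
  y1 + 3y3 + y4 ≥ 3
  y2 + 4y3 + 4y4 ≥ -1
  y1, y2, y3, y4 ≥ 0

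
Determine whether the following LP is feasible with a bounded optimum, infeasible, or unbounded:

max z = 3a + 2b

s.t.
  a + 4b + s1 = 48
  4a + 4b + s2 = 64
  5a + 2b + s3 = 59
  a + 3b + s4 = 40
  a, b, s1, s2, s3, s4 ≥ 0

Feasible with a bounded optimal solution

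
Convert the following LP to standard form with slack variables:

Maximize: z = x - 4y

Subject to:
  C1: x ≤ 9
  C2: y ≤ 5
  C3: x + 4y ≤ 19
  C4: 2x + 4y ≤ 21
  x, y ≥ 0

max z = x - 4y

s.t.
  x + s1 = 9
  y + s2 = 5
  x + 4y + s3 = 19
  2x + 4y + s4 = 21
  x, y, s1, s2, s3, s4 ≥ 0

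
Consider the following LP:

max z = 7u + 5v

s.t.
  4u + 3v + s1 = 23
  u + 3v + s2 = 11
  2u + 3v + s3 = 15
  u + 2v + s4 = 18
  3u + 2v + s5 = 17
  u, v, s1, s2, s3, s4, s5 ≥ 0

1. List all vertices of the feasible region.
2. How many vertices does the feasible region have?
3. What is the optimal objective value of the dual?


1. (0, 0), (5.667, 0), (5, 1), (4, 2.333), (0, 3.667)
2. 5
3. 40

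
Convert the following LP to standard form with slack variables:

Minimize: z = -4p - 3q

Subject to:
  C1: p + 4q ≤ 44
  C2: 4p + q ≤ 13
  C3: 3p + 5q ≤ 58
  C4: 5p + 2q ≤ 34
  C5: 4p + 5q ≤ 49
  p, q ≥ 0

min z = -4p - 3q

s.t.
  p + 4q + s1 = 44
  4p + q + s2 = 13
  3p + 5q + s3 = 58
  5p + 2q + s4 = 34
  4p + 5q + s5 = 49
  p, q, s1, s2, s3, s4, s5 ≥ 0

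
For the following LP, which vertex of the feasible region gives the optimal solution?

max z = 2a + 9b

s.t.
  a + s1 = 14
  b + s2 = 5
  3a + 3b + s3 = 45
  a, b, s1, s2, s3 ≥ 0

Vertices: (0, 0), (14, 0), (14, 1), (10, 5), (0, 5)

Evaluate the objective at each vertex of the feasible region:
  z(0, 0) = 0
  z(14, 0) = 28
  z(14, 1) = 37
  z(10, 5) = 65  ←
  z(0, 5) = 45
The maximum is at a = 10, b = 5.

(10, 5)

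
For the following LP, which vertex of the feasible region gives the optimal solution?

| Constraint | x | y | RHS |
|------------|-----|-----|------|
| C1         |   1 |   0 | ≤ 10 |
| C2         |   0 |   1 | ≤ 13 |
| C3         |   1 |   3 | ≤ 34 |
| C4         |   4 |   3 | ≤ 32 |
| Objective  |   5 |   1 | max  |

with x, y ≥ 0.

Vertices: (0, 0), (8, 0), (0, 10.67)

Evaluate the objective at each vertex of the feasible region:
  z(0, 0) = 0
  z(8, 0) = 40  ←
  z(0, 10.67) = 10.67
The maximum is at x = 8, y = 0.

(8, 0)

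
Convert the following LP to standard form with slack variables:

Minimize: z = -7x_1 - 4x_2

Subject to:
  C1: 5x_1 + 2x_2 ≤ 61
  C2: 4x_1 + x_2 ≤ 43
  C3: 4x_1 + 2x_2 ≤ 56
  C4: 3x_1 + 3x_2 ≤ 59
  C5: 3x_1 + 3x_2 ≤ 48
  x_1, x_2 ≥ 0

min z = -7x_1 - 4x_2

s.t.
  5x_1 + 2x_2 + s1 = 61
  4x_1 + x_2 + s2 = 43
  4x_1 + 2x_2 + s3 = 56
  3x_1 + 3x_2 + s4 = 59
  3x_1 + 3x_2 + s5 = 48
  x_1, x_2, s1, s2, s3, s4, s5 ≥ 0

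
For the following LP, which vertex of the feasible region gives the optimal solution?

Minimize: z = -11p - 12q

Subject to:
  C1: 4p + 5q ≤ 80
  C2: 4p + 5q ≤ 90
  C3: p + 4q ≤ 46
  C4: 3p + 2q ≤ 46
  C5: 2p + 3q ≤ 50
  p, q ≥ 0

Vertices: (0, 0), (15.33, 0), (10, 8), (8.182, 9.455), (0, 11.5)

Evaluate the objective at each vertex of the feasible region:
  z(0, 0) = 0
  z(15.33, 0) = -168.7
  z(10, 8) = -206  ←
  z(8.182, 9.455) = -203.5
  z(0, 11.5) = -138
The minimum is at p = 10, q = 8.

(10, 8)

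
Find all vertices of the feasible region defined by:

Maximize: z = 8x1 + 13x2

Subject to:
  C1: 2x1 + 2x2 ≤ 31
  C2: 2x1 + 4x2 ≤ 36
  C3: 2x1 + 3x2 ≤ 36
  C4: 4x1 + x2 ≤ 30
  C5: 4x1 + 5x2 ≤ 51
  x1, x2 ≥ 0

(0, 0), (7.5, 0), (6.188, 5.25), (4, 7), (0, 9)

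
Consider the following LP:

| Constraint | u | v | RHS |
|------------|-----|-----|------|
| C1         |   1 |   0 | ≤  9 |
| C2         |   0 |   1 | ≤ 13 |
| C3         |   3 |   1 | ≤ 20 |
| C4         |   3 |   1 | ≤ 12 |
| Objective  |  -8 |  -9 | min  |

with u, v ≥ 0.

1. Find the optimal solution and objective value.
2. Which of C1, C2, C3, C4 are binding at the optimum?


1. u = 0, v = 12, z = -108
2. C4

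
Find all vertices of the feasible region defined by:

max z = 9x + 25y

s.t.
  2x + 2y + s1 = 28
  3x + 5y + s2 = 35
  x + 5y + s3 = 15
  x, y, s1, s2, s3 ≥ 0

(0, 0), (11.67, 0), (10, 1), (0, 3)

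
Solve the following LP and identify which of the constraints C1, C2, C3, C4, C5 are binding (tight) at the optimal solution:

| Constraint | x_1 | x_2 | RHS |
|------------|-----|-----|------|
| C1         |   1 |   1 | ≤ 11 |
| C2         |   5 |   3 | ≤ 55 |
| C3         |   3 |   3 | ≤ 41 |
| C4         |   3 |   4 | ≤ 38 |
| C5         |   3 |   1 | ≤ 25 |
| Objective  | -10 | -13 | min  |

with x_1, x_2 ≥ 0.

At x_1 = 6, x_2 = 5, compute slack b - a·x for each constraint:
  C1: 11 − 11 = 0  (binding)
  C2: 55 − 45 = 10  (slack)
  C3: 41 − 33 = 8  (slack)
  C4: 38 − 38 = 0  (binding)
  C5: 25 − 23 = 2  (slack)

Optimal: x_1 = 6, x_2 = 5
Binding: C1, C4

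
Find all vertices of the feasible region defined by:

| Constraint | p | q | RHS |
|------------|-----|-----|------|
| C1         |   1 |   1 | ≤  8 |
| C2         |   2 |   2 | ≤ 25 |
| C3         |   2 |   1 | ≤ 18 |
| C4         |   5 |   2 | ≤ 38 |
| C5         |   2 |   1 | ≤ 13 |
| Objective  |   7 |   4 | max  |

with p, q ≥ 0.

(0, 0), (6.5, 0), (5, 3), (0, 8)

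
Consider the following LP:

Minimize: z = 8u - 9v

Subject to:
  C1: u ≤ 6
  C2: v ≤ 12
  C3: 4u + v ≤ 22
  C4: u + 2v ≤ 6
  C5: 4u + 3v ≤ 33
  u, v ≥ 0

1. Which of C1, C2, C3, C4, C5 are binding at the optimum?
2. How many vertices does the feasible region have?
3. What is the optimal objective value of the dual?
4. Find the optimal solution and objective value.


1. C4
2. 4
3. -27
4. u = 0, v = 3, z = -27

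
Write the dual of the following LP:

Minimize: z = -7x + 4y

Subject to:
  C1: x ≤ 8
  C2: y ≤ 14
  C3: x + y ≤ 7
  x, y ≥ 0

Primal min cᵀx s.t. Ax ≤ b, x ≥ 0  →  Dual max −bᵀy s.t. Aᵀy ≥ −c, y ≥ 0.

Maximize: z = -8y1 - 14y2 - 7y3

Subject to:
  y1 + y3 ≥ 7
  y2 + y3 ≥ -4
  y1, y2, y3 ≥ 0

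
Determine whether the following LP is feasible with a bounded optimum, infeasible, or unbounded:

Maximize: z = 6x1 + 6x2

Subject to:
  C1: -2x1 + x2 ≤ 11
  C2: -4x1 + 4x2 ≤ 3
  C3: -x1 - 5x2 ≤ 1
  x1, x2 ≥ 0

Unbounded (objective can increase without bound)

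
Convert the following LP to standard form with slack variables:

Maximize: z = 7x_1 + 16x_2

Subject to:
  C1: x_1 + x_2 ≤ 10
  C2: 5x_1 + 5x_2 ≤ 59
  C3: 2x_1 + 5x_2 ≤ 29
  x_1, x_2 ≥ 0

max z = 7x_1 + 16x_2

s.t.
  x_1 + x_2 + s1 = 10
  5x_1 + 5x_2 + s2 = 59
  2x_1 + 5x_2 + s3 = 29
  x_1, x_2, s1, s2, s3 ≥ 0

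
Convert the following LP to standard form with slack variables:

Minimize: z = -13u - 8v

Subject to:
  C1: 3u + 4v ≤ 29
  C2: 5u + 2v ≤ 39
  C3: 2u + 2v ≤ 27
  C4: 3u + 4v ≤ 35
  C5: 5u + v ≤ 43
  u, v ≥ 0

min z = -13u - 8v

s.t.
  3u + 4v + s1 = 29
  5u + 2v + s2 = 39
  2u + 2v + s3 = 27
  3u + 4v + s4 = 35
  5u + v + s5 = 43
  u, v, s1, s2, s3, s4, s5 ≥ 0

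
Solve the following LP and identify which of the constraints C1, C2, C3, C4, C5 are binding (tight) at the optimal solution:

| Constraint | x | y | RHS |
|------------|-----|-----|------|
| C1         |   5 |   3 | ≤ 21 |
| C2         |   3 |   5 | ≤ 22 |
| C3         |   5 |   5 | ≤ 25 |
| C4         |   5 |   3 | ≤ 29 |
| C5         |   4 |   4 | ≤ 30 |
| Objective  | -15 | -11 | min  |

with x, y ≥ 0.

At x = 3, y = 2, compute slack b - a·x for each constraint:
  C1: 21 − 21 = 0  (binding)
  C2: 22 − 19 = 3  (slack)
  C3: 25 − 25 = 0  (binding)
  C4: 29 − 21 = 8  (slack)
  C5: 30 − 20 = 10  (slack)

Optimal: x = 3, y = 2
Binding: C1, C3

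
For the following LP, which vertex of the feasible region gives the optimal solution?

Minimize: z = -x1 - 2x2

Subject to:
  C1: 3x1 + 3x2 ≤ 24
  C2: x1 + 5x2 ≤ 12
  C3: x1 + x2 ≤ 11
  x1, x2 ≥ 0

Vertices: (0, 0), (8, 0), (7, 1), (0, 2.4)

Evaluate the objective at each vertex of the feasible region:
  z(0, 0) = 0
  z(8, 0) = -8
  z(7, 1) = -9  ←
  z(0, 2.4) = -4.8
The minimum is at x1 = 7, x2 = 1.

(7, 1)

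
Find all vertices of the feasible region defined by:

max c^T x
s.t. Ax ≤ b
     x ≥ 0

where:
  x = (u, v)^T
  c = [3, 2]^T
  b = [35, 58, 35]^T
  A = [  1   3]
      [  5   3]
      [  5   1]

(0, 0), (7, 0), (5, 10), (0, 11.67)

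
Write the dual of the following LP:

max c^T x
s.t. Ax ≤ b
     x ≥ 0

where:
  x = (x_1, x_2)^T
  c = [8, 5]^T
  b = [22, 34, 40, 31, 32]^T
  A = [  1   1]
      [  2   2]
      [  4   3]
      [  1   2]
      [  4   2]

Primal max cᵀx s.t. Ax ≤ b, x ≥ 0  →  Dual min bᵀy s.t. Aᵀy ≥ c, y ≥ 0.

Minimize: z = 22y1 + 34y2 + 40y3 + 31y4 + 32y5

Subject to:
  y1 + 2y2 + 4y3 + y4 + 4y5 ≥ 8
  y1 + 2y2 + 3y3 + 2y4 + 2y5 ≥ 5
  y1, y2, y3, y4, y5 ≥ 0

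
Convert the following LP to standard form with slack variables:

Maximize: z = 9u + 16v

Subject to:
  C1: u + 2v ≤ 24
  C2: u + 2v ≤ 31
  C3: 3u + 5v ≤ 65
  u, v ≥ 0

max z = 9u + 16v

s.t.
  u + 2v + s1 = 24
  u + 2v + s2 = 31
  3u + 5v + s3 = 65
  u, v, s1, s2, s3 ≥ 0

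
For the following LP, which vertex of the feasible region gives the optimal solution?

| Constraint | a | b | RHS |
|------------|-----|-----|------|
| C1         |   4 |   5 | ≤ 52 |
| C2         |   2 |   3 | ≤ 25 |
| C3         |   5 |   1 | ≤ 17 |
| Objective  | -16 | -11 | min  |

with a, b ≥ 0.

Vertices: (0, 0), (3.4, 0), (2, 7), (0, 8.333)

Evaluate the objective at each vertex of the feasible region:
  z(0, 0) = 0
  z(3.4, 0) = -54.4
  z(2, 7) = -109  ←
  z(0, 8.333) = -91.67
The minimum is at a = 2, b = 7.

(2, 7)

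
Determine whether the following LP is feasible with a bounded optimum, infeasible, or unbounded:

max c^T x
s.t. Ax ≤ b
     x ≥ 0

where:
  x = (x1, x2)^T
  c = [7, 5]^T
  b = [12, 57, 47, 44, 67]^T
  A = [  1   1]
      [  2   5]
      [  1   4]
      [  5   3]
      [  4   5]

Feasible with a bounded optimal solution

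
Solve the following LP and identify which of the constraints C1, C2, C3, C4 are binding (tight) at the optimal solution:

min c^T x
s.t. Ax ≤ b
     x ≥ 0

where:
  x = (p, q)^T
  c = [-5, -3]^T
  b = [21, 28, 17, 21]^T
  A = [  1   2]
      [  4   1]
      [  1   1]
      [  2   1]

At p = 5, q = 8, compute slack b - a·x for each constraint:
  C1: 21 − 21 = 0  (binding)
  C2: 28 − 28 = 0  (binding)
  C3: 17 − 13 = 4  (slack)
  C4: 21 − 18 = 3  (slack)

Optimal: p = 5, q = 8
Binding: C1, C2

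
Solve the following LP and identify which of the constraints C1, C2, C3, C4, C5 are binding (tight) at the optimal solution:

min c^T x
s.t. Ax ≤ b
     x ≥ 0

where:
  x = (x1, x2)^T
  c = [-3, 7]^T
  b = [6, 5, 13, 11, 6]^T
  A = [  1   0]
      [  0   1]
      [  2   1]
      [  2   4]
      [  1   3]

At x1 = 5.5, x2 = 0, compute slack b - a·x for each constraint:
  C1: 6 − 5.5 = 0.5  (slack)
  C2: 5 − 0 = 5  (slack)
  C3: 13 − 11 = 2  (slack)
  C4: 11 − 11 = 0  (binding)
  C5: 6 − 5.5 = 0.5  (slack)

Optimal: x1 = 5.5, x2 = 0
Binding: C4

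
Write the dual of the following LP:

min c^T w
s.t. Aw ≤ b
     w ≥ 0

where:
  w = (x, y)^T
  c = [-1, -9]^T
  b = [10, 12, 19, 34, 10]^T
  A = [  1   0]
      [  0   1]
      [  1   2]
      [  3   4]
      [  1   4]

Primal min cᵀx s.t. Ax ≤ b, x ≥ 0  →  Dual max −bᵀy s.t. Aᵀy ≥ −c, y ≥ 0.

Maximize: z = -10y1 - 12y2 - 19y3 - 34y4 - 10y5

Subject to:
  y1 + y3 + 3y4 + y5 ≥ 1
  y2 + 2y3 + 4y4 + 4y5 ≥ 9
  y1, y2, y3, y4, y5 ≥ 0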